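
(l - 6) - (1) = l - 7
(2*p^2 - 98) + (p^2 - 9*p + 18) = 3*p^2 - 9*p - 80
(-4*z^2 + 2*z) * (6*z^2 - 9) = -24*z^4 + 12*z^3 + 36*z^2 - 18*z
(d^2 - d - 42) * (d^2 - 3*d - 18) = d^4 - 4*d^3 - 57*d^2 + 144*d + 756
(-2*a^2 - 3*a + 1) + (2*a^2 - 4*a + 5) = 6 - 7*a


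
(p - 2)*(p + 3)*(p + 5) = p^3 + 6*p^2 - p - 30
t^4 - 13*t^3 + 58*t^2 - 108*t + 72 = (t - 6)*(t - 3)*(t - 2)^2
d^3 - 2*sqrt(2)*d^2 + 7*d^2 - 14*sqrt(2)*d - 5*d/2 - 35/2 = (d + 7)*(d - 5*sqrt(2)/2)*(d + sqrt(2)/2)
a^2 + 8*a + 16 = (a + 4)^2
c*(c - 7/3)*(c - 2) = c^3 - 13*c^2/3 + 14*c/3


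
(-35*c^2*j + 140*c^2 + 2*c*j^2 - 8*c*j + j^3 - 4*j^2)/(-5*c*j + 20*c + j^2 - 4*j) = 7*c + j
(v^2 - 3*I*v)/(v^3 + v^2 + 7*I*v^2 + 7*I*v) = (v - 3*I)/(v^2 + v + 7*I*v + 7*I)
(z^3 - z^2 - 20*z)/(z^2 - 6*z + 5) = z*(z + 4)/(z - 1)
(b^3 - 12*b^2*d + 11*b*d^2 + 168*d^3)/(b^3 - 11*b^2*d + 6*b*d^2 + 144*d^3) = (b - 7*d)/(b - 6*d)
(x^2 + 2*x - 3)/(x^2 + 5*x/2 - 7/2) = 2*(x + 3)/(2*x + 7)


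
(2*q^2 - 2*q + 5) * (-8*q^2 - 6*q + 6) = -16*q^4 + 4*q^3 - 16*q^2 - 42*q + 30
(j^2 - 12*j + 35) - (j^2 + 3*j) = 35 - 15*j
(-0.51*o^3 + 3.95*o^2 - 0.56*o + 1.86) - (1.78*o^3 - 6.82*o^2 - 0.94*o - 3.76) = -2.29*o^3 + 10.77*o^2 + 0.38*o + 5.62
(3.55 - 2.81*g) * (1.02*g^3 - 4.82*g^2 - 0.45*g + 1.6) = -2.8662*g^4 + 17.1652*g^3 - 15.8465*g^2 - 6.0935*g + 5.68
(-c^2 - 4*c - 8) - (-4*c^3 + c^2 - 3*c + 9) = 4*c^3 - 2*c^2 - c - 17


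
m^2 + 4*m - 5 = (m - 1)*(m + 5)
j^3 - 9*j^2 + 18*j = j*(j - 6)*(j - 3)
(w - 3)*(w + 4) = w^2 + w - 12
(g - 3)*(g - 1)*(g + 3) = g^3 - g^2 - 9*g + 9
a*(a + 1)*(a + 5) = a^3 + 6*a^2 + 5*a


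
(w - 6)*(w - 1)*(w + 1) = w^3 - 6*w^2 - w + 6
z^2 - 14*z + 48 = (z - 8)*(z - 6)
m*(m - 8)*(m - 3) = m^3 - 11*m^2 + 24*m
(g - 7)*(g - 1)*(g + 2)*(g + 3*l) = g^4 + 3*g^3*l - 6*g^3 - 18*g^2*l - 9*g^2 - 27*g*l + 14*g + 42*l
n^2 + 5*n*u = n*(n + 5*u)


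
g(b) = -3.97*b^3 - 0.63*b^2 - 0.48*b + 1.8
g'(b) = -11.91*b^2 - 1.26*b - 0.48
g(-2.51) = 61.81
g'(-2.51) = -72.35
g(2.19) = -43.97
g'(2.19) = -60.36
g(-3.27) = 135.45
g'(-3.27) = -123.71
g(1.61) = -17.17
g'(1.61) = -33.38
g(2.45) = -61.54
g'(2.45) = -75.06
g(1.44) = -12.05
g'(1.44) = -26.99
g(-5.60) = 681.93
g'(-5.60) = -366.92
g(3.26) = -144.00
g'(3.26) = -131.16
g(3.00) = -112.50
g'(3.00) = -111.45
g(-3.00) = 104.76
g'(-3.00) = -103.89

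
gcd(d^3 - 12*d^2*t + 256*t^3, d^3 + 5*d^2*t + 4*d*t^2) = d + 4*t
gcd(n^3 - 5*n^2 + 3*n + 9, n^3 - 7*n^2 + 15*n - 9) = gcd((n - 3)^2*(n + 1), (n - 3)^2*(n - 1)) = n^2 - 6*n + 9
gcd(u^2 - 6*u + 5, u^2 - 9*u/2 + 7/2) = u - 1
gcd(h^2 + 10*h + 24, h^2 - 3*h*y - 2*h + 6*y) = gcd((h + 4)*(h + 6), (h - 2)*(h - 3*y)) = 1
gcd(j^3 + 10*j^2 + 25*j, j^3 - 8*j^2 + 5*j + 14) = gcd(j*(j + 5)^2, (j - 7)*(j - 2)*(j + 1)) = 1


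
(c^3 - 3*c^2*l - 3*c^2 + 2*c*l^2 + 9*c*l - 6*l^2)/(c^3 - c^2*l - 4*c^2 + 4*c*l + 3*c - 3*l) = (c - 2*l)/(c - 1)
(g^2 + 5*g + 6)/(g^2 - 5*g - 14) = (g + 3)/(g - 7)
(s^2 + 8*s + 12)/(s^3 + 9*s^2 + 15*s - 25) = (s^2 + 8*s + 12)/(s^3 + 9*s^2 + 15*s - 25)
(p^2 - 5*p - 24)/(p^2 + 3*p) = (p - 8)/p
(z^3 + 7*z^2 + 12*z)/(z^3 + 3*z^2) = (z + 4)/z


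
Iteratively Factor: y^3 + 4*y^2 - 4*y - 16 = (y - 2)*(y^2 + 6*y + 8) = (y - 2)*(y + 2)*(y + 4)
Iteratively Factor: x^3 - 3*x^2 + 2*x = (x - 2)*(x^2 - x) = x*(x - 2)*(x - 1)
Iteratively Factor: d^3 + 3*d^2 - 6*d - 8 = (d + 1)*(d^2 + 2*d - 8) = (d - 2)*(d + 1)*(d + 4)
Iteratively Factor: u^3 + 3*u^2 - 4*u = (u + 4)*(u^2 - u) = u*(u + 4)*(u - 1)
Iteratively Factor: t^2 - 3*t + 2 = (t - 1)*(t - 2)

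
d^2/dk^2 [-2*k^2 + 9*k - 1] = -4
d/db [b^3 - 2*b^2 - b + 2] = 3*b^2 - 4*b - 1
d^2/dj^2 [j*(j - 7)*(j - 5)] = 6*j - 24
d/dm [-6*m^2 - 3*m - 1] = -12*m - 3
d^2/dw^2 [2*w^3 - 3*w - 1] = 12*w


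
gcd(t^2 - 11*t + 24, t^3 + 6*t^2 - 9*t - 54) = t - 3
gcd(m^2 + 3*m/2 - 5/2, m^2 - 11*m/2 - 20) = m + 5/2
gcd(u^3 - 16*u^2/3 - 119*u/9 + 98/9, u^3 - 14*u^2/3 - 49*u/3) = u^2 - 14*u/3 - 49/3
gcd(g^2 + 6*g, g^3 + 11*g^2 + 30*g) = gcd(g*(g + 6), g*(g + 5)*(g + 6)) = g^2 + 6*g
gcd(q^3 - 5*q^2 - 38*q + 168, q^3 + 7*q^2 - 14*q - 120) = q^2 + 2*q - 24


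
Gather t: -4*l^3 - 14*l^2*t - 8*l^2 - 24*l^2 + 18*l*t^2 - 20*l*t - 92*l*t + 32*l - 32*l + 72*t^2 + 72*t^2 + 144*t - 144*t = -4*l^3 - 32*l^2 + t^2*(18*l + 144) + t*(-14*l^2 - 112*l)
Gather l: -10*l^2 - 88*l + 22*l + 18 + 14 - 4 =-10*l^2 - 66*l + 28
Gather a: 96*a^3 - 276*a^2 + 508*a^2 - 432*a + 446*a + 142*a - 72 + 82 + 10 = 96*a^3 + 232*a^2 + 156*a + 20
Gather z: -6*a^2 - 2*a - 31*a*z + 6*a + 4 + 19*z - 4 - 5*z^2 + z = -6*a^2 + 4*a - 5*z^2 + z*(20 - 31*a)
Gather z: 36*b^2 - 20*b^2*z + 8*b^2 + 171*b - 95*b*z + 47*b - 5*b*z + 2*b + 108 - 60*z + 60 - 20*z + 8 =44*b^2 + 220*b + z*(-20*b^2 - 100*b - 80) + 176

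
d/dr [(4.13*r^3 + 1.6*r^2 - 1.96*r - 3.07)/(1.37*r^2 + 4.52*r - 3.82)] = (5.6581*r^4 + 37.3352*r^3 - 37.4126*r^2 - 3.8122*r + 21.3636)/(1.8769*r^4 + 12.3848*r^3 + 9.96359999999999*r^2 - 34.5328*r + 14.5924)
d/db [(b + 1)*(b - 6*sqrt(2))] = 2*b - 6*sqrt(2) + 1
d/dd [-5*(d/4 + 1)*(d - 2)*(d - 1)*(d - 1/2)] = -5*d^3 - 15*d^2/8 + 105*d/4 - 65/4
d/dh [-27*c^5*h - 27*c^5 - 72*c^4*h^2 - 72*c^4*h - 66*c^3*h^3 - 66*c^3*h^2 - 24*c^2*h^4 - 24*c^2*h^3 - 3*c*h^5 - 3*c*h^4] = 3*c*(-9*c^4 - 48*c^3*h - 24*c^3 - 66*c^2*h^2 - 44*c^2*h - 32*c*h^3 - 24*c*h^2 - 5*h^4 - 4*h^3)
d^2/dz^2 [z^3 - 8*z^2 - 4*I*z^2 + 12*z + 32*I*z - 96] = 6*z - 16 - 8*I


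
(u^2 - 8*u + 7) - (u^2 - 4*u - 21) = 28 - 4*u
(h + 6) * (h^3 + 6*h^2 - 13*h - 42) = h^4 + 12*h^3 + 23*h^2 - 120*h - 252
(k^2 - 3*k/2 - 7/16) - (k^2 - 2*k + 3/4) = k/2 - 19/16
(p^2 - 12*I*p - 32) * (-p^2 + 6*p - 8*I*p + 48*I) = -p^4 + 6*p^3 + 4*I*p^3 - 64*p^2 - 24*I*p^2 + 384*p + 256*I*p - 1536*I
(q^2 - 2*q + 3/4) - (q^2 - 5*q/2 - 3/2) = q/2 + 9/4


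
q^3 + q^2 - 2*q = q*(q - 1)*(q + 2)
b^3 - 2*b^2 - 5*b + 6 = (b - 3)*(b - 1)*(b + 2)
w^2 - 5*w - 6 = (w - 6)*(w + 1)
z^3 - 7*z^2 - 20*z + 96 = (z - 8)*(z - 3)*(z + 4)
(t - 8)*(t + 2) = t^2 - 6*t - 16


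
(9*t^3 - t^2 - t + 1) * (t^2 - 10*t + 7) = 9*t^5 - 91*t^4 + 72*t^3 + 4*t^2 - 17*t + 7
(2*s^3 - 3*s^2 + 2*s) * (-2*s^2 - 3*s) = -4*s^5 + 5*s^3 - 6*s^2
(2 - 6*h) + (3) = 5 - 6*h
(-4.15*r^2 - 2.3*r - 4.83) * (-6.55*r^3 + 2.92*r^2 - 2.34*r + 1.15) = 27.1825*r^5 + 2.947*r^4 + 34.6315*r^3 - 13.4941*r^2 + 8.6572*r - 5.5545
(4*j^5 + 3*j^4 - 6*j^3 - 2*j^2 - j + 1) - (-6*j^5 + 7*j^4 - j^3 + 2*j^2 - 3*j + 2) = 10*j^5 - 4*j^4 - 5*j^3 - 4*j^2 + 2*j - 1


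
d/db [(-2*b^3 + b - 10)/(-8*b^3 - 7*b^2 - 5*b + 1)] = (14*b^4 + 36*b^3 - 239*b^2 - 140*b - 49)/(64*b^6 + 112*b^5 + 129*b^4 + 54*b^3 + 11*b^2 - 10*b + 1)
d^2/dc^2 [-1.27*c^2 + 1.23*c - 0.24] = -2.54000000000000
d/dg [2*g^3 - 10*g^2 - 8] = 2*g*(3*g - 10)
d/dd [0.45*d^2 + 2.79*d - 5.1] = 0.9*d + 2.79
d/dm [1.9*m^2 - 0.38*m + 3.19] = 3.8*m - 0.38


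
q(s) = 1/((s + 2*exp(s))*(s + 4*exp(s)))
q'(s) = (-4*exp(s) - 1)/((s + 2*exp(s))*(s + 4*exp(s))^2) + (-2*exp(s) - 1)/((s + 2*exp(s))^2*(s + 4*exp(s)))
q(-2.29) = 0.25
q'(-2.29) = 0.34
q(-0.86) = -87.82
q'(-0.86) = -11572.02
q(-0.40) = 0.47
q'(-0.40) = -1.91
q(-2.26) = 0.26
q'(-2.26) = 0.36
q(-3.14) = 0.11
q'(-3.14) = 0.08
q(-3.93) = 0.07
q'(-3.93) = 0.04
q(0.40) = 0.05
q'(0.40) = -0.11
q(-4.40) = 0.05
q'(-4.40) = 0.02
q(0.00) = 0.12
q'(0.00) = -0.34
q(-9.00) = 0.01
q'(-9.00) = 0.00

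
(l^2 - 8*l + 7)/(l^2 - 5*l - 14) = (l - 1)/(l + 2)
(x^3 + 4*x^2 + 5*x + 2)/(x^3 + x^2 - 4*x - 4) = (x + 1)/(x - 2)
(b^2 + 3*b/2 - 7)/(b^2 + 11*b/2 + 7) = (b - 2)/(b + 2)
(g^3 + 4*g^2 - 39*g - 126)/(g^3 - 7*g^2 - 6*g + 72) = (g + 7)/(g - 4)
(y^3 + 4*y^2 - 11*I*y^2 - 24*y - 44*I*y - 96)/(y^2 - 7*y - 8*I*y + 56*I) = (y^2 + y*(4 - 3*I) - 12*I)/(y - 7)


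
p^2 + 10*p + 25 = (p + 5)^2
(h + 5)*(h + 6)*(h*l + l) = h^3*l + 12*h^2*l + 41*h*l + 30*l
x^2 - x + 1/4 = (x - 1/2)^2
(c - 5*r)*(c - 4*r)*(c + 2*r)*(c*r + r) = c^4*r - 7*c^3*r^2 + c^3*r + 2*c^2*r^3 - 7*c^2*r^2 + 40*c*r^4 + 2*c*r^3 + 40*r^4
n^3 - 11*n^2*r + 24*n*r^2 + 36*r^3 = (n - 6*r)^2*(n + r)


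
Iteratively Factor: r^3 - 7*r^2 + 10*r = (r - 2)*(r^2 - 5*r) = r*(r - 2)*(r - 5)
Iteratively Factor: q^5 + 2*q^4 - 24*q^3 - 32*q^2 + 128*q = (q)*(q^4 + 2*q^3 - 24*q^2 - 32*q + 128) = q*(q + 4)*(q^3 - 2*q^2 - 16*q + 32) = q*(q + 4)^2*(q^2 - 6*q + 8) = q*(q - 2)*(q + 4)^2*(q - 4)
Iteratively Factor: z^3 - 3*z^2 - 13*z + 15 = (z + 3)*(z^2 - 6*z + 5) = (z - 5)*(z + 3)*(z - 1)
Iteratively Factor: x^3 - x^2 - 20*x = (x + 4)*(x^2 - 5*x) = x*(x + 4)*(x - 5)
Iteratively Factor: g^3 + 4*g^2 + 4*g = (g)*(g^2 + 4*g + 4) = g*(g + 2)*(g + 2)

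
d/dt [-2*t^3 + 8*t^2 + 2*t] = -6*t^2 + 16*t + 2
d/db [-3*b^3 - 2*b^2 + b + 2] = -9*b^2 - 4*b + 1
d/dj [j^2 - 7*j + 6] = 2*j - 7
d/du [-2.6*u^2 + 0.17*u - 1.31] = 0.17 - 5.2*u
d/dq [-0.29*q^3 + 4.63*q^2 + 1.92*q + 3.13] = -0.87*q^2 + 9.26*q + 1.92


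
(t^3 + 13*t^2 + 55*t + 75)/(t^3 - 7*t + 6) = (t^2 + 10*t + 25)/(t^2 - 3*t + 2)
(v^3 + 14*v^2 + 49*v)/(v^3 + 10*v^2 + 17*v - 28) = v*(v + 7)/(v^2 + 3*v - 4)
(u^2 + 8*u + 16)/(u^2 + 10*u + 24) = (u + 4)/(u + 6)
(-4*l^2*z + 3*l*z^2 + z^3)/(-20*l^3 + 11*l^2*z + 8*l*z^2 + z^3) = z/(5*l + z)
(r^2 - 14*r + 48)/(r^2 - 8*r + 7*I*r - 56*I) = (r - 6)/(r + 7*I)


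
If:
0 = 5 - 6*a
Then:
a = 5/6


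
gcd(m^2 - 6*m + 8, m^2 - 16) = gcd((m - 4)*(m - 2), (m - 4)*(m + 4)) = m - 4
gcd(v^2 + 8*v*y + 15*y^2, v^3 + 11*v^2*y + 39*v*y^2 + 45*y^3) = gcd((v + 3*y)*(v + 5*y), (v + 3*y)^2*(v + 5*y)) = v^2 + 8*v*y + 15*y^2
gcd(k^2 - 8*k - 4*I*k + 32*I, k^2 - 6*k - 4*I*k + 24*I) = k - 4*I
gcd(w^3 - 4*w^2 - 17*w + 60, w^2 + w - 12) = w^2 + w - 12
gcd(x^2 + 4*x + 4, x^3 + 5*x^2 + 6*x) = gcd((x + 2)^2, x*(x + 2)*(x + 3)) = x + 2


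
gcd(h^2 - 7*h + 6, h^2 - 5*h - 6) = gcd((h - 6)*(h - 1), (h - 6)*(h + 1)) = h - 6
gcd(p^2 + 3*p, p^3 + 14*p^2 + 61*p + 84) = p + 3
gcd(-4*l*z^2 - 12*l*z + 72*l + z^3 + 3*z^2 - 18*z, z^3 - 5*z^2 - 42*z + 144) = z^2 + 3*z - 18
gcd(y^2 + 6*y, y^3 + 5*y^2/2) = y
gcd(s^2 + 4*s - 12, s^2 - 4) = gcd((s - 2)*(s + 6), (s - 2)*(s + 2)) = s - 2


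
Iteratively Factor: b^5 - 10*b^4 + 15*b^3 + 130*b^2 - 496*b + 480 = (b - 5)*(b^4 - 5*b^3 - 10*b^2 + 80*b - 96) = (b - 5)*(b - 3)*(b^3 - 2*b^2 - 16*b + 32) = (b - 5)*(b - 3)*(b - 2)*(b^2 - 16) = (b - 5)*(b - 4)*(b - 3)*(b - 2)*(b + 4)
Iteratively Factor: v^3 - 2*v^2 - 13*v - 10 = (v + 2)*(v^2 - 4*v - 5) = (v + 1)*(v + 2)*(v - 5)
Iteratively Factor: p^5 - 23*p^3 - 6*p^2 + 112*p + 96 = (p + 2)*(p^4 - 2*p^3 - 19*p^2 + 32*p + 48) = (p + 2)*(p + 4)*(p^3 - 6*p^2 + 5*p + 12) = (p + 1)*(p + 2)*(p + 4)*(p^2 - 7*p + 12) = (p - 3)*(p + 1)*(p + 2)*(p + 4)*(p - 4)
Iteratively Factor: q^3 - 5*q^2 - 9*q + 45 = (q + 3)*(q^2 - 8*q + 15) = (q - 3)*(q + 3)*(q - 5)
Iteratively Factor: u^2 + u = (u + 1)*(u)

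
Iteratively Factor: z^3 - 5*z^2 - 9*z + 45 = (z - 5)*(z^2 - 9) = (z - 5)*(z + 3)*(z - 3)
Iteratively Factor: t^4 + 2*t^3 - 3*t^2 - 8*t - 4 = (t + 2)*(t^3 - 3*t - 2) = (t + 1)*(t + 2)*(t^2 - t - 2) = (t - 2)*(t + 1)*(t + 2)*(t + 1)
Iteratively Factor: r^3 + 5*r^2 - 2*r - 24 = (r - 2)*(r^2 + 7*r + 12) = (r - 2)*(r + 4)*(r + 3)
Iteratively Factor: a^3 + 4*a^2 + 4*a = (a)*(a^2 + 4*a + 4) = a*(a + 2)*(a + 2)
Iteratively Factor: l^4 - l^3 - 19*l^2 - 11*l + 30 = (l - 1)*(l^3 - 19*l - 30) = (l - 1)*(l + 3)*(l^2 - 3*l - 10) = (l - 1)*(l + 2)*(l + 3)*(l - 5)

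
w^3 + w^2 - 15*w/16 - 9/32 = (w - 3/4)*(w + 1/4)*(w + 3/2)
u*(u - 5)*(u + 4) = u^3 - u^2 - 20*u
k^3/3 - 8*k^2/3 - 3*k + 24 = (k/3 + 1)*(k - 8)*(k - 3)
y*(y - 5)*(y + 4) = y^3 - y^2 - 20*y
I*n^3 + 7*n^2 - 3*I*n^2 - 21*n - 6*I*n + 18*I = (n - 3)*(n - 6*I)*(I*n + 1)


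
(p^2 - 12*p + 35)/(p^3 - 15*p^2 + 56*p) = (p - 5)/(p*(p - 8))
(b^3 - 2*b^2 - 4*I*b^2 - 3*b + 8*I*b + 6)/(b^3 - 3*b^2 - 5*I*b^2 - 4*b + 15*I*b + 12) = (b^2 - b*(2 + 3*I) + 6*I)/(b^2 - b*(3 + 4*I) + 12*I)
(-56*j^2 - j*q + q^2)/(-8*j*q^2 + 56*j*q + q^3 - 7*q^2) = (7*j + q)/(q*(q - 7))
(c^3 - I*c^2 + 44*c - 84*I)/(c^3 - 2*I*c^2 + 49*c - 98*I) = (c - 6*I)/(c - 7*I)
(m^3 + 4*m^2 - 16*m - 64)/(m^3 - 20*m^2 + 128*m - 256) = (m^2 + 8*m + 16)/(m^2 - 16*m + 64)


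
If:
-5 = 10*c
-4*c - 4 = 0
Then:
No Solution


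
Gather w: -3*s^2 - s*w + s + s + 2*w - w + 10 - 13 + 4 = -3*s^2 + 2*s + w*(1 - s) + 1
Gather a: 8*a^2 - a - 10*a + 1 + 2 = 8*a^2 - 11*a + 3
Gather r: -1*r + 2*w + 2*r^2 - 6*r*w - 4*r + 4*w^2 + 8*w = 2*r^2 + r*(-6*w - 5) + 4*w^2 + 10*w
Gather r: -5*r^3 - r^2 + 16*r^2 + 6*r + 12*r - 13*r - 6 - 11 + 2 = -5*r^3 + 15*r^2 + 5*r - 15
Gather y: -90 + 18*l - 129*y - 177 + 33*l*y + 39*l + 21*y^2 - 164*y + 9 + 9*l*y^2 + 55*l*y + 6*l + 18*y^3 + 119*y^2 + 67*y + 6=63*l + 18*y^3 + y^2*(9*l + 140) + y*(88*l - 226) - 252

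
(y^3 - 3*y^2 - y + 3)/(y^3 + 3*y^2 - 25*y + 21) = (y + 1)/(y + 7)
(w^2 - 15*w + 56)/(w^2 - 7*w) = (w - 8)/w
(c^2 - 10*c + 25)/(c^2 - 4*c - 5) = (c - 5)/(c + 1)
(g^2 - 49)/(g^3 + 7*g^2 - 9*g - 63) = (g - 7)/(g^2 - 9)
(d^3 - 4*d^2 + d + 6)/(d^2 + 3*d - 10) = (d^2 - 2*d - 3)/(d + 5)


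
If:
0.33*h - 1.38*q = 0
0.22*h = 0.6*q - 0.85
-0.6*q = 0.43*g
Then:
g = 3.71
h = -11.11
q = -2.66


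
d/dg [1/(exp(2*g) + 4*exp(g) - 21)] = 2*(-exp(g) - 2)*exp(g)/(exp(2*g) + 4*exp(g) - 21)^2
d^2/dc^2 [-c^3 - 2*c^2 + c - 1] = -6*c - 4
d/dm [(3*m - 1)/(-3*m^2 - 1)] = 3*(3*m^2 - 2*m - 1)/(9*m^4 + 6*m^2 + 1)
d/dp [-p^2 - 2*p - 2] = -2*p - 2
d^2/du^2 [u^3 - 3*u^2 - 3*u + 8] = 6*u - 6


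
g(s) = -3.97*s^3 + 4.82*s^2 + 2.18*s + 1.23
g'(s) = -11.91*s^2 + 9.64*s + 2.18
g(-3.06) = 153.44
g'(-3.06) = -138.84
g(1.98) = -6.37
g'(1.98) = -25.42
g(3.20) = -72.53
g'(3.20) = -88.93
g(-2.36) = 75.11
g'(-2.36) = -86.90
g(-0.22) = 1.03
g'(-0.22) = -0.52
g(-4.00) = 323.71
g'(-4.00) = -226.94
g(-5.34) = 731.56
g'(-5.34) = -388.92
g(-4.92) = 579.99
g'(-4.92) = -333.55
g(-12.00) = 7529.31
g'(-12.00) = -1828.54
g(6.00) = -669.69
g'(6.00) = -368.74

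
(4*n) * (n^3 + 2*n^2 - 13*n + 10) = 4*n^4 + 8*n^3 - 52*n^2 + 40*n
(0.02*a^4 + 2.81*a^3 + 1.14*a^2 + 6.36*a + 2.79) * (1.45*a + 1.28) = 0.029*a^5 + 4.1001*a^4 + 5.2498*a^3 + 10.6812*a^2 + 12.1863*a + 3.5712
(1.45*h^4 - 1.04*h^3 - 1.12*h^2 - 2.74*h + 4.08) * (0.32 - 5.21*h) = -7.5545*h^5 + 5.8824*h^4 + 5.5024*h^3 + 13.917*h^2 - 22.1336*h + 1.3056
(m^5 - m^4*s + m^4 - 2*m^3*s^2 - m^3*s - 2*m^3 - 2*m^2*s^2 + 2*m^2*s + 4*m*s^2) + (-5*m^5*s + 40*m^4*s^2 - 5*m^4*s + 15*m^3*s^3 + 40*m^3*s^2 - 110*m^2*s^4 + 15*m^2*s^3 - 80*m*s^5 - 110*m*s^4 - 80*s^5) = -5*m^5*s + m^5 + 40*m^4*s^2 - 6*m^4*s + m^4 + 15*m^3*s^3 + 38*m^3*s^2 - m^3*s - 2*m^3 - 110*m^2*s^4 + 15*m^2*s^3 - 2*m^2*s^2 + 2*m^2*s - 80*m*s^5 - 110*m*s^4 + 4*m*s^2 - 80*s^5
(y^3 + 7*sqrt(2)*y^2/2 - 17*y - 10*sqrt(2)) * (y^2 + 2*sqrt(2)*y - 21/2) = y^5 + 11*sqrt(2)*y^4/2 - 27*y^3/2 - 323*sqrt(2)*y^2/4 + 277*y/2 + 105*sqrt(2)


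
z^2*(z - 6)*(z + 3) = z^4 - 3*z^3 - 18*z^2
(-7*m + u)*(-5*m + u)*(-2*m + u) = -70*m^3 + 59*m^2*u - 14*m*u^2 + u^3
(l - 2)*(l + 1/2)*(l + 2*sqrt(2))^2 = l^4 - 3*l^3/2 + 4*sqrt(2)*l^3 - 6*sqrt(2)*l^2 + 7*l^2 - 12*l - 4*sqrt(2)*l - 8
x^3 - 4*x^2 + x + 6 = (x - 3)*(x - 2)*(x + 1)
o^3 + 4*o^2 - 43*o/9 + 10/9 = (o - 2/3)*(o - 1/3)*(o + 5)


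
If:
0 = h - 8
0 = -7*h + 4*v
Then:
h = 8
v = 14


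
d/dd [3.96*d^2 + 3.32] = 7.92*d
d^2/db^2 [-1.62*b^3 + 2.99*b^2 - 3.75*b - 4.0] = 5.98 - 9.72*b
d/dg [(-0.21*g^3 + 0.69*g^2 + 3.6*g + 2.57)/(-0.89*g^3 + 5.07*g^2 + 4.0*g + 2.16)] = (-0.4506*g^4 + 4.728*g^3 - 9.9909*g^2 - 23.079*g - 2.504)/(0.7921*g^6 - 9.0246*g^5 + 18.5849*g^4 + 36.7152*g^3 + 37.9024*g^2 + 17.28*g + 4.6656)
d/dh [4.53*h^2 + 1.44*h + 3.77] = 9.06*h + 1.44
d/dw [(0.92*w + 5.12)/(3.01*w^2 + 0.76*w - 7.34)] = (2.7692*w^2 + 0.6992*w - (0.92*w + 5.12)*(6.02*w + 0.76) - 6.7528)/(3.01*w^2 + 0.76*w - 7.34)^2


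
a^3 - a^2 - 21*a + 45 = (a - 3)^2*(a + 5)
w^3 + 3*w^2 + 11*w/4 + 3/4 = (w + 1/2)*(w + 1)*(w + 3/2)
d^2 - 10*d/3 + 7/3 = (d - 7/3)*(d - 1)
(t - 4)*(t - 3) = t^2 - 7*t + 12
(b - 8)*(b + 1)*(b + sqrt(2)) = b^3 - 7*b^2 + sqrt(2)*b^2 - 7*sqrt(2)*b - 8*b - 8*sqrt(2)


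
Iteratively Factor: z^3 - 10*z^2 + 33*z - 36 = (z - 3)*(z^2 - 7*z + 12) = (z - 4)*(z - 3)*(z - 3)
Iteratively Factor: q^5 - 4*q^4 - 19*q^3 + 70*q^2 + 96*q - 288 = (q + 3)*(q^4 - 7*q^3 + 2*q^2 + 64*q - 96) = (q - 4)*(q + 3)*(q^3 - 3*q^2 - 10*q + 24) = (q - 4)^2*(q + 3)*(q^2 + q - 6) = (q - 4)^2*(q - 2)*(q + 3)*(q + 3)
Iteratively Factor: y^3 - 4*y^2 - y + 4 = (y - 4)*(y^2 - 1) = (y - 4)*(y + 1)*(y - 1)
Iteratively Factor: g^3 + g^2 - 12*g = (g)*(g^2 + g - 12) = g*(g - 3)*(g + 4)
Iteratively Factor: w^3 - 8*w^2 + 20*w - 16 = (w - 2)*(w^2 - 6*w + 8) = (w - 4)*(w - 2)*(w - 2)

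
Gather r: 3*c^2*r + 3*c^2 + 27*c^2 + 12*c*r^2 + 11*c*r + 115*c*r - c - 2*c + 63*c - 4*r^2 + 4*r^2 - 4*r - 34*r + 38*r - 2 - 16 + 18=30*c^2 + 12*c*r^2 + 60*c + r*(3*c^2 + 126*c)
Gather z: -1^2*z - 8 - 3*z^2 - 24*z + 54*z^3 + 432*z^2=54*z^3 + 429*z^2 - 25*z - 8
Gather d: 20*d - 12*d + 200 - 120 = 8*d + 80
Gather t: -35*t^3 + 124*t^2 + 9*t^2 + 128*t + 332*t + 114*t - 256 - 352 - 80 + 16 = -35*t^3 + 133*t^2 + 574*t - 672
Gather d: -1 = -1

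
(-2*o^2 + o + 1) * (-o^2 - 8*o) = 2*o^4 + 15*o^3 - 9*o^2 - 8*o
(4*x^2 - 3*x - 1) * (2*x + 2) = 8*x^3 + 2*x^2 - 8*x - 2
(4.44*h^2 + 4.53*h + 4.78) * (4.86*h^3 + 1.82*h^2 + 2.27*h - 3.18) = 21.5784*h^5 + 30.0966*h^4 + 41.5542*h^3 + 4.8635*h^2 - 3.5548*h - 15.2004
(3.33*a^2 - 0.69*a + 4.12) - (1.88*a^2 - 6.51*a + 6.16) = 1.45*a^2 + 5.82*a - 2.04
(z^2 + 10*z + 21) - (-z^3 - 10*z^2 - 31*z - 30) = z^3 + 11*z^2 + 41*z + 51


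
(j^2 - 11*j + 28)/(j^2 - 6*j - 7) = (j - 4)/(j + 1)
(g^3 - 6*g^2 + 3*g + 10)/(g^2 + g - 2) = (g^3 - 6*g^2 + 3*g + 10)/(g^2 + g - 2)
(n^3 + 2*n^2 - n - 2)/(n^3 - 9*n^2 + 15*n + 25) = (n^2 + n - 2)/(n^2 - 10*n + 25)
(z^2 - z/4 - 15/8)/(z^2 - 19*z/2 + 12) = (z + 5/4)/(z - 8)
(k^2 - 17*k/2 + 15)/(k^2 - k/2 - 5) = (k - 6)/(k + 2)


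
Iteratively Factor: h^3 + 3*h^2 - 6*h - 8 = (h + 1)*(h^2 + 2*h - 8) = (h - 2)*(h + 1)*(h + 4)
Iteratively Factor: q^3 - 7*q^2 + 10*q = (q - 5)*(q^2 - 2*q) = q*(q - 5)*(q - 2)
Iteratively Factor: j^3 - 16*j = (j - 4)*(j^2 + 4*j) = (j - 4)*(j + 4)*(j)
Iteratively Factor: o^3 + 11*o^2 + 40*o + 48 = (o + 4)*(o^2 + 7*o + 12) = (o + 4)^2*(o + 3)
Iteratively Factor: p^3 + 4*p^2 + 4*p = (p + 2)*(p^2 + 2*p) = (p + 2)^2*(p)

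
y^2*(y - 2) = y^3 - 2*y^2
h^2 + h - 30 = (h - 5)*(h + 6)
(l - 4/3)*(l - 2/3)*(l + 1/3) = l^3 - 5*l^2/3 + 2*l/9 + 8/27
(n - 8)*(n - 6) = n^2 - 14*n + 48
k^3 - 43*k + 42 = (k - 6)*(k - 1)*(k + 7)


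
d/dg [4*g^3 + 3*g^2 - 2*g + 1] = 12*g^2 + 6*g - 2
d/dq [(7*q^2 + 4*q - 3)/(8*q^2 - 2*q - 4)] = (-23*q^2 - 4*q - 11)/(2*(16*q^4 - 8*q^3 - 15*q^2 + 4*q + 4))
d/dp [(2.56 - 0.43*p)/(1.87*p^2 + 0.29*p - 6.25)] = (0.8041*p^2 - 9.5744*p + 1.9451)/(3.4969*p^4 + 1.0846*p^3 - 23.2909*p^2 - 3.625*p + 39.0625)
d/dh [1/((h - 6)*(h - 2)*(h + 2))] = (-(h - 6)*(h - 2) - (h - 6)*(h + 2) - (h - 2)*(h + 2))/((h - 6)^2*(h - 2)^2*(h + 2)^2)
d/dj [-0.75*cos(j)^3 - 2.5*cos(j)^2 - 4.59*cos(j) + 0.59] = (2.25*cos(j)^2 + 5.0*cos(j) + 4.59)*sin(j)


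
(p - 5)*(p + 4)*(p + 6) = p^3 + 5*p^2 - 26*p - 120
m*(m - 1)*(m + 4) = m^3 + 3*m^2 - 4*m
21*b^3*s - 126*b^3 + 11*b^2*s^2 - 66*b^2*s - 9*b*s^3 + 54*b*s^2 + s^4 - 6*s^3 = (-7*b + s)*(-3*b + s)*(b + s)*(s - 6)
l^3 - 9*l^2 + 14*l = l*(l - 7)*(l - 2)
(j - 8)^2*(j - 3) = j^3 - 19*j^2 + 112*j - 192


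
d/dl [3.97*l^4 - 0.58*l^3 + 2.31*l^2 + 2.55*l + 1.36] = 15.88*l^3 - 1.74*l^2 + 4.62*l + 2.55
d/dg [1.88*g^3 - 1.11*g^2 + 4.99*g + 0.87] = 5.64*g^2 - 2.22*g + 4.99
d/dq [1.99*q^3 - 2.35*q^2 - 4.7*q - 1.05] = 5.97*q^2 - 4.7*q - 4.7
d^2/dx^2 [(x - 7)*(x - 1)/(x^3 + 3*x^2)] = 2*(x^4 - 24*x^3 - 30*x^2 + 96*x + 189)/(x^4*(x^3 + 9*x^2 + 27*x + 27))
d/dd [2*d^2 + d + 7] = 4*d + 1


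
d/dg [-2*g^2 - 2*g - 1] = -4*g - 2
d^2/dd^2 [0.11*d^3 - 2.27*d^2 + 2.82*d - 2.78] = 0.66*d - 4.54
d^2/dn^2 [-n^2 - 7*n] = -2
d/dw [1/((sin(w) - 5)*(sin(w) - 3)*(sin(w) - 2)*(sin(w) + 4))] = 2*(-2*sin(w)^3 + 9*sin(w)^2 + 9*sin(w) - 47)*cos(w)/((sin(w) - 5)^2*(sin(w) - 3)^2*(sin(w) - 2)^2*(sin(w) + 4)^2)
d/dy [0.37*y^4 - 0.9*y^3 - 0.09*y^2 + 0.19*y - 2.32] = 1.48*y^3 - 2.7*y^2 - 0.18*y + 0.19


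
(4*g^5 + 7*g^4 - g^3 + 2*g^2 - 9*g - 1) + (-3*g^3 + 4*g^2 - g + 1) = 4*g^5 + 7*g^4 - 4*g^3 + 6*g^2 - 10*g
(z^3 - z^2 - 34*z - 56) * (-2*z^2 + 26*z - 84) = -2*z^5 + 28*z^4 - 42*z^3 - 688*z^2 + 1400*z + 4704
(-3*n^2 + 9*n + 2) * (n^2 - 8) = -3*n^4 + 9*n^3 + 26*n^2 - 72*n - 16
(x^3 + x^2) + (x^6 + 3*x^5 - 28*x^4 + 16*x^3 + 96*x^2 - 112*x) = x^6 + 3*x^5 - 28*x^4 + 17*x^3 + 97*x^2 - 112*x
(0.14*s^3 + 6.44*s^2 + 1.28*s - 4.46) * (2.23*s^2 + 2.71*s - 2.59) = 0.3122*s^5 + 14.7406*s^4 + 19.9442*s^3 - 23.1566*s^2 - 15.4018*s + 11.5514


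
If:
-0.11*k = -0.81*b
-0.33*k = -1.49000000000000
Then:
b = 0.61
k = 4.52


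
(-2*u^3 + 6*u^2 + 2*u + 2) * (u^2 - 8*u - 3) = -2*u^5 + 22*u^4 - 40*u^3 - 32*u^2 - 22*u - 6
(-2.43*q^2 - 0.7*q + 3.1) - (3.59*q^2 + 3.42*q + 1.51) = -6.02*q^2 - 4.12*q + 1.59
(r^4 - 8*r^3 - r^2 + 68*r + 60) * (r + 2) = r^5 - 6*r^4 - 17*r^3 + 66*r^2 + 196*r + 120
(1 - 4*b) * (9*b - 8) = -36*b^2 + 41*b - 8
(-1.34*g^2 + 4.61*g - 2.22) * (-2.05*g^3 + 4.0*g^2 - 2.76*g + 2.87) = 2.747*g^5 - 14.8105*g^4 + 26.6894*g^3 - 25.4494*g^2 + 19.3579*g - 6.3714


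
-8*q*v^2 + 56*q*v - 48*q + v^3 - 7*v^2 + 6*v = (-8*q + v)*(v - 6)*(v - 1)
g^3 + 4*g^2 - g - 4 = (g - 1)*(g + 1)*(g + 4)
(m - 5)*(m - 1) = m^2 - 6*m + 5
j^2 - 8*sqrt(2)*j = j*(j - 8*sqrt(2))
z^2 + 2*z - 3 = (z - 1)*(z + 3)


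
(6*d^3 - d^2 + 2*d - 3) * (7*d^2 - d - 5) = 42*d^5 - 13*d^4 - 15*d^3 - 18*d^2 - 7*d + 15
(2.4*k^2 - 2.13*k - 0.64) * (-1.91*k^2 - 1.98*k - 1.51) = -4.584*k^4 - 0.6837*k^3 + 1.8158*k^2 + 4.4835*k + 0.9664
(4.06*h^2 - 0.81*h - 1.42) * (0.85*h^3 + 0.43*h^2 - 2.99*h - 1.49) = 3.451*h^5 + 1.0573*h^4 - 13.6947*h^3 - 4.2381*h^2 + 5.4527*h + 2.1158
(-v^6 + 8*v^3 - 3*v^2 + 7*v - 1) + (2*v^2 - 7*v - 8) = -v^6 + 8*v^3 - v^2 - 9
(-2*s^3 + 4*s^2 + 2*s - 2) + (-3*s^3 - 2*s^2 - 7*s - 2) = -5*s^3 + 2*s^2 - 5*s - 4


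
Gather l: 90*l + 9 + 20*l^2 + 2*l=20*l^2 + 92*l + 9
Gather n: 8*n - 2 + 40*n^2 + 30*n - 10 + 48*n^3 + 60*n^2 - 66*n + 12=48*n^3 + 100*n^2 - 28*n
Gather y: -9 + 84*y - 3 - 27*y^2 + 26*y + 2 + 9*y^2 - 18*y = -18*y^2 + 92*y - 10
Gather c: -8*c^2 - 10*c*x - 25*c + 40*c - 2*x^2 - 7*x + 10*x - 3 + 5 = -8*c^2 + c*(15 - 10*x) - 2*x^2 + 3*x + 2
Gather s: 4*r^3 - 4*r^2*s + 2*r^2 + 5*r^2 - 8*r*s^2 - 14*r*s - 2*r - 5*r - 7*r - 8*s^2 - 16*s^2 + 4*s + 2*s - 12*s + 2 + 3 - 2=4*r^3 + 7*r^2 - 14*r + s^2*(-8*r - 24) + s*(-4*r^2 - 14*r - 6) + 3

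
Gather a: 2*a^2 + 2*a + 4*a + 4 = 2*a^2 + 6*a + 4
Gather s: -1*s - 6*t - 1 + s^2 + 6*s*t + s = s^2 + 6*s*t - 6*t - 1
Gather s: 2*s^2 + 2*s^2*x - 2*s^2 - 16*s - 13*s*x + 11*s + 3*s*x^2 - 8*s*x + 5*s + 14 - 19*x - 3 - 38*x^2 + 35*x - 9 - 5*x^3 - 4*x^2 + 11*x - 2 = 2*s^2*x + s*(3*x^2 - 21*x) - 5*x^3 - 42*x^2 + 27*x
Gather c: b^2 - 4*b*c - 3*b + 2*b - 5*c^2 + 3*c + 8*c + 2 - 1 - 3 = b^2 - b - 5*c^2 + c*(11 - 4*b) - 2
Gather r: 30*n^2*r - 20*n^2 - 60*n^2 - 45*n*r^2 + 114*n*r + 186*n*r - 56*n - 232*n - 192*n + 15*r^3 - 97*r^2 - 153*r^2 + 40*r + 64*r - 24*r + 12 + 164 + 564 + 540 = -80*n^2 - 480*n + 15*r^3 + r^2*(-45*n - 250) + r*(30*n^2 + 300*n + 80) + 1280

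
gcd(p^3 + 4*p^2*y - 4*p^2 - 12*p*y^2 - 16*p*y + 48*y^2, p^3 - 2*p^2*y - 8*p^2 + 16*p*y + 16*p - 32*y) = -p^2 + 2*p*y + 4*p - 8*y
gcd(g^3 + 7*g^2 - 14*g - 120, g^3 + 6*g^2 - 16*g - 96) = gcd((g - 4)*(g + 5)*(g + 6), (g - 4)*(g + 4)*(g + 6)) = g^2 + 2*g - 24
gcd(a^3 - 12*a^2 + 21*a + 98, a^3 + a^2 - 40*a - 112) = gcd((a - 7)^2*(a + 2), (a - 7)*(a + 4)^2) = a - 7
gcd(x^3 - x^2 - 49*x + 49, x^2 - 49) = x^2 - 49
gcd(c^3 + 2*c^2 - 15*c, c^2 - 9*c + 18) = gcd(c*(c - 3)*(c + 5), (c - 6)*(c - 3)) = c - 3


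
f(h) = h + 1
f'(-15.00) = 1.00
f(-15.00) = -14.00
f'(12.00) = 1.00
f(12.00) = 13.00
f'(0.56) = 1.00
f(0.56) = 1.56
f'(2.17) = 1.00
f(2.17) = 3.17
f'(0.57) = 1.00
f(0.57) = 1.57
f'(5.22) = 1.00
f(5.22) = 6.22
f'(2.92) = 1.00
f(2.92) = 3.92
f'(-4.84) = 1.00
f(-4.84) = -3.84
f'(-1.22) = 1.00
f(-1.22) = -0.22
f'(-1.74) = 1.00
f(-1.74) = -0.74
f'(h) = 1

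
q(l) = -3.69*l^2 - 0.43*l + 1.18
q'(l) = -7.38*l - 0.43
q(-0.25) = 1.06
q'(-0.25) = 1.42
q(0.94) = -2.48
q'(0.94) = -7.37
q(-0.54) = 0.34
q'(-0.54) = 3.56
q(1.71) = -10.35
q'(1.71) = -13.05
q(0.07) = 1.13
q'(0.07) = -0.95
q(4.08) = -62.00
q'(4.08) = -30.54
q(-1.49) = -6.37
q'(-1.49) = 10.57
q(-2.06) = -13.59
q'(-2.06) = 14.77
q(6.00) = -134.24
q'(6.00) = -44.71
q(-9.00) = -293.84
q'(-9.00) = 65.99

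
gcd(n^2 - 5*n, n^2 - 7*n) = n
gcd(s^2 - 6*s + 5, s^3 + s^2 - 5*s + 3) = s - 1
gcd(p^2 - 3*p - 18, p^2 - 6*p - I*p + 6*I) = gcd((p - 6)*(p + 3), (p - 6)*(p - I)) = p - 6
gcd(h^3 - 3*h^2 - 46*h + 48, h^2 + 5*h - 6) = h^2 + 5*h - 6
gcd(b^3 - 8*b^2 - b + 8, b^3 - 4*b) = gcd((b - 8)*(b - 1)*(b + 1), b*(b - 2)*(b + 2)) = 1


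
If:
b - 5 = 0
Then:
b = 5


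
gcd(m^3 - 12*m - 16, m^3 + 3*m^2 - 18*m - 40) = m^2 - 2*m - 8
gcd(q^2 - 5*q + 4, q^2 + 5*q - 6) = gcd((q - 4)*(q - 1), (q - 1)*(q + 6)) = q - 1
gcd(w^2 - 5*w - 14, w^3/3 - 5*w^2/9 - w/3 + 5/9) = 1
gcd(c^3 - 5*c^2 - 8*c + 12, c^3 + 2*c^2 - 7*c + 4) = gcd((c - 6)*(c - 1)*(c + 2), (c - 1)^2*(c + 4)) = c - 1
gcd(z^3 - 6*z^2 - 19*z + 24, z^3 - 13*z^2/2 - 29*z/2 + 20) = z^2 - 9*z + 8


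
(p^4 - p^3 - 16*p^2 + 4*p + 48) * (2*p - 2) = 2*p^5 - 4*p^4 - 30*p^3 + 40*p^2 + 88*p - 96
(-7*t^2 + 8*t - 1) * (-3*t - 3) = 21*t^3 - 3*t^2 - 21*t + 3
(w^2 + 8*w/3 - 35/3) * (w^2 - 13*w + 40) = w^4 - 31*w^3/3 - 19*w^2/3 + 775*w/3 - 1400/3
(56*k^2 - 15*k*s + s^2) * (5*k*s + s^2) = 280*k^3*s - 19*k^2*s^2 - 10*k*s^3 + s^4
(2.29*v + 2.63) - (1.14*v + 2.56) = 1.15*v + 0.0699999999999998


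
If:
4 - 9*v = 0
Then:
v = 4/9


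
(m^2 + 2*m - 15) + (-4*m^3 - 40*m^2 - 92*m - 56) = -4*m^3 - 39*m^2 - 90*m - 71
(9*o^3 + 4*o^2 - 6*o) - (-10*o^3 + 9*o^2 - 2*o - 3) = 19*o^3 - 5*o^2 - 4*o + 3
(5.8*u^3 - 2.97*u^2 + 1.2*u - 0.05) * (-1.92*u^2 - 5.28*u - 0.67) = -11.136*u^5 - 24.9216*u^4 + 9.4916*u^3 - 4.2501*u^2 - 0.54*u + 0.0335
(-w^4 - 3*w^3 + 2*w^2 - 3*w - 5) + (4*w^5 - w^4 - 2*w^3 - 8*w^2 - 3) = 4*w^5 - 2*w^4 - 5*w^3 - 6*w^2 - 3*w - 8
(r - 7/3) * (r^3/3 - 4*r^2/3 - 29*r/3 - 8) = r^4/3 - 19*r^3/9 - 59*r^2/9 + 131*r/9 + 56/3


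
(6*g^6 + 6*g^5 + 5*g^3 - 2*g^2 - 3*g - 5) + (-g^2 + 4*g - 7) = 6*g^6 + 6*g^5 + 5*g^3 - 3*g^2 + g - 12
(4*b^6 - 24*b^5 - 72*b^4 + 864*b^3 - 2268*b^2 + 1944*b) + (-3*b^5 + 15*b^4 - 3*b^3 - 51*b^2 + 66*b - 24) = 4*b^6 - 27*b^5 - 57*b^4 + 861*b^3 - 2319*b^2 + 2010*b - 24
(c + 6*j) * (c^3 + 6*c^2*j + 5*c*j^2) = c^4 + 12*c^3*j + 41*c^2*j^2 + 30*c*j^3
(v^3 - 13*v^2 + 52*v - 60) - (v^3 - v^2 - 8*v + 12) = -12*v^2 + 60*v - 72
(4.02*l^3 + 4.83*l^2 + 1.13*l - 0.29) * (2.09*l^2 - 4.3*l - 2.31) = 8.4018*l^5 - 7.1913*l^4 - 27.6935*l^3 - 16.6224*l^2 - 1.3633*l + 0.6699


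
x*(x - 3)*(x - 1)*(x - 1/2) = x^4 - 9*x^3/2 + 5*x^2 - 3*x/2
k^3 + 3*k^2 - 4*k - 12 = (k - 2)*(k + 2)*(k + 3)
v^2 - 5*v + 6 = (v - 3)*(v - 2)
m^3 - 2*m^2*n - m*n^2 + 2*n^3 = (m - 2*n)*(m - n)*(m + n)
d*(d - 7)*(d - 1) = d^3 - 8*d^2 + 7*d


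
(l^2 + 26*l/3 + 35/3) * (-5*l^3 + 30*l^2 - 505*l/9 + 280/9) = -5*l^5 - 40*l^4/3 + 1310*l^3/9 - 2840*l^2/27 - 385*l + 9800/27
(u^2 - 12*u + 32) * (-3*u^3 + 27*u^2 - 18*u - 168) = -3*u^5 + 63*u^4 - 438*u^3 + 912*u^2 + 1440*u - 5376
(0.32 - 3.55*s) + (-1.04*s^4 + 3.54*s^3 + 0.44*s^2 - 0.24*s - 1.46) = -1.04*s^4 + 3.54*s^3 + 0.44*s^2 - 3.79*s - 1.14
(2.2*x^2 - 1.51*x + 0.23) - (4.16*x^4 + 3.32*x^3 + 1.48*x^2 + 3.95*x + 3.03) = -4.16*x^4 - 3.32*x^3 + 0.72*x^2 - 5.46*x - 2.8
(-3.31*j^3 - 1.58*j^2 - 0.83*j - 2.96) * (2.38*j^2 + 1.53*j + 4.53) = -7.8778*j^5 - 8.8247*j^4 - 19.3871*j^3 - 15.4721*j^2 - 8.2887*j - 13.4088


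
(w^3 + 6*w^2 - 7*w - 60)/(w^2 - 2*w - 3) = (w^2 + 9*w + 20)/(w + 1)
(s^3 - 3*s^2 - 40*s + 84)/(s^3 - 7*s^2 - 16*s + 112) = (s^2 + 4*s - 12)/(s^2 - 16)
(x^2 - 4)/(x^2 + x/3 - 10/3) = 3*(x - 2)/(3*x - 5)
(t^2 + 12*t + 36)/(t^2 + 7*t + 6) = (t + 6)/(t + 1)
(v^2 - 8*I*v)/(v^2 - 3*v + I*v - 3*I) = v*(v - 8*I)/(v^2 + v*(-3 + I) - 3*I)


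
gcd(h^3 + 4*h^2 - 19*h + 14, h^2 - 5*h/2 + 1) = h - 2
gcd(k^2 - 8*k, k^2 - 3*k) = k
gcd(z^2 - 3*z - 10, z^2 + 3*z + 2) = z + 2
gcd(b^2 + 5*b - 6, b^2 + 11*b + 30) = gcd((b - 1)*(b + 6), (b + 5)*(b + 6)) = b + 6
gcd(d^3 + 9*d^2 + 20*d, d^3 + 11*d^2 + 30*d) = d^2 + 5*d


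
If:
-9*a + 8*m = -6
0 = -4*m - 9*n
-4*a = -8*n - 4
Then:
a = 5/6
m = 3/16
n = -1/12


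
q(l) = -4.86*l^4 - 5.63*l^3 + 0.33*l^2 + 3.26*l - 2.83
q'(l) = -19.44*l^3 - 16.89*l^2 + 0.66*l + 3.26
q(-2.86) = -202.91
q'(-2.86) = 317.99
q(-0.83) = -4.40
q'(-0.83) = 2.19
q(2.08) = -136.25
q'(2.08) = -243.38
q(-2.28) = -73.15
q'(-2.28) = 144.36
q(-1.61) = -16.38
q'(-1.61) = 39.55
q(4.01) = -1604.13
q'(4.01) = -1519.20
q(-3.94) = -837.38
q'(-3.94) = 927.47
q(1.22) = -19.35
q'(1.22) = -56.37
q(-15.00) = -227013.73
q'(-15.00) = 61803.11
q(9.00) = -35937.49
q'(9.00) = -15530.65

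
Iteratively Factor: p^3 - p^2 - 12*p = (p + 3)*(p^2 - 4*p) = p*(p + 3)*(p - 4)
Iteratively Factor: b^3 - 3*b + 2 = (b - 1)*(b^2 + b - 2) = (b - 1)*(b + 2)*(b - 1)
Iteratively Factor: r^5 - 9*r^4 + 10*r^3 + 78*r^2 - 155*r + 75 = (r - 5)*(r^4 - 4*r^3 - 10*r^2 + 28*r - 15) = (r - 5)^2*(r^3 + r^2 - 5*r + 3) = (r - 5)^2*(r - 1)*(r^2 + 2*r - 3) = (r - 5)^2*(r - 1)*(r + 3)*(r - 1)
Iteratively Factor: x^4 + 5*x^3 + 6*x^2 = (x + 2)*(x^3 + 3*x^2) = x*(x + 2)*(x^2 + 3*x) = x*(x + 2)*(x + 3)*(x)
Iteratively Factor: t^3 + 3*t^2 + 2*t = (t)*(t^2 + 3*t + 2) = t*(t + 1)*(t + 2)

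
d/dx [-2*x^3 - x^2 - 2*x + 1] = -6*x^2 - 2*x - 2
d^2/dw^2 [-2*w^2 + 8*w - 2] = -4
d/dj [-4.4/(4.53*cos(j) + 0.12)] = -19.932*sin(j)/(4.53*cos(j) + 0.12)^2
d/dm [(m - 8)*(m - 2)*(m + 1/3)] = 3*m^2 - 58*m/3 + 38/3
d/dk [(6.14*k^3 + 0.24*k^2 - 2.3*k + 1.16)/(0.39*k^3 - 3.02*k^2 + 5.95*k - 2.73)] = (8.88178419700125e-16*k^5 - 18.6364*k^4 + 74.86*k^3 - 57.1618*k^2 + 5.696*k - 0.623)/(0.1521*k^6 - 2.3556*k^5 + 13.7614*k^4 - 38.0674*k^3 + 51.8917*k^2 - 32.487*k + 7.4529)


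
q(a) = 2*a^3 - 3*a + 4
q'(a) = 6*a^2 - 3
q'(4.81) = 135.82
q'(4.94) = 143.42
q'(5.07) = 151.23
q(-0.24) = 4.69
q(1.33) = 4.72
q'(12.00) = 861.00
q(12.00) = 3424.00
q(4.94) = 230.29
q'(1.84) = 17.31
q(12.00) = 3424.00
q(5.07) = 249.44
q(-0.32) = 4.89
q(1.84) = 10.94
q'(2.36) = 30.42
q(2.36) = 23.21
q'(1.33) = 7.61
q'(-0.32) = -2.39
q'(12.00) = 861.00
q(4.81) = 212.14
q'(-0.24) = -2.65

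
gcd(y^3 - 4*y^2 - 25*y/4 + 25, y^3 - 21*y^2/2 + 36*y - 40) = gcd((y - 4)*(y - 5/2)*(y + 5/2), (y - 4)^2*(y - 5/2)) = y^2 - 13*y/2 + 10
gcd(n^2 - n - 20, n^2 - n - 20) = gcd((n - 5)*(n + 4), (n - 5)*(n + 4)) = n^2 - n - 20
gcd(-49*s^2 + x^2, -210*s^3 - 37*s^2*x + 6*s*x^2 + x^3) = 7*s + x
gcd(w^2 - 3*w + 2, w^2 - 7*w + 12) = 1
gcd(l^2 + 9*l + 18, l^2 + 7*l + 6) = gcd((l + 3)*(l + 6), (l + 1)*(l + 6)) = l + 6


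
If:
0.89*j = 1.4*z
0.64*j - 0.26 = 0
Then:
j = 0.41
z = 0.26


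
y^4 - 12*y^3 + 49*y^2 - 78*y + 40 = (y - 5)*(y - 4)*(y - 2)*(y - 1)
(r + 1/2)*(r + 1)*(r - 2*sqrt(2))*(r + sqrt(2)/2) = r^4 - 3*sqrt(2)*r^3/2 + 3*r^3/2 - 9*sqrt(2)*r^2/4 - 3*r^2/2 - 3*r - 3*sqrt(2)*r/4 - 1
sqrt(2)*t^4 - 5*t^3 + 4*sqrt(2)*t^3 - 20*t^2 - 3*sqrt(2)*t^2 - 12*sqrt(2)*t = t*(t + 4)*(t - 3*sqrt(2))*(sqrt(2)*t + 1)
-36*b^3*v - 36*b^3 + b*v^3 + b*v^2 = (-6*b + v)*(6*b + v)*(b*v + b)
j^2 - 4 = (j - 2)*(j + 2)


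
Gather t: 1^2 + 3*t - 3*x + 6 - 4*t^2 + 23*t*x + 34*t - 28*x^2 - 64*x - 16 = -4*t^2 + t*(23*x + 37) - 28*x^2 - 67*x - 9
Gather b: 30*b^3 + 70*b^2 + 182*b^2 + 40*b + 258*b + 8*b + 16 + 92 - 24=30*b^3 + 252*b^2 + 306*b + 84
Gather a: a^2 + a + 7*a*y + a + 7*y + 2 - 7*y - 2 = a^2 + a*(7*y + 2)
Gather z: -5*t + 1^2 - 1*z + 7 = -5*t - z + 8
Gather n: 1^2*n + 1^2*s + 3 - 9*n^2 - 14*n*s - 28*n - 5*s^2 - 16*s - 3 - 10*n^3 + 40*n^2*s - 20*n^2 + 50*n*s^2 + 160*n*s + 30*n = -10*n^3 + n^2*(40*s - 29) + n*(50*s^2 + 146*s + 3) - 5*s^2 - 15*s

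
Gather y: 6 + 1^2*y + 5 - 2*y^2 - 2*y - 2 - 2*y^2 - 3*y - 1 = -4*y^2 - 4*y + 8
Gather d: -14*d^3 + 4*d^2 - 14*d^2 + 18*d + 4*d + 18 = -14*d^3 - 10*d^2 + 22*d + 18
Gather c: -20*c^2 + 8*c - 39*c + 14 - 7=-20*c^2 - 31*c + 7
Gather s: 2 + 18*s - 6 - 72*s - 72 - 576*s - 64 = -630*s - 140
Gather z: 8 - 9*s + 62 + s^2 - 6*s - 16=s^2 - 15*s + 54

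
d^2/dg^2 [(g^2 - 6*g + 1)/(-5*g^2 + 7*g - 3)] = 2*(115*g^3 - 30*g^2 - 165*g + 83)/(125*g^6 - 525*g^5 + 960*g^4 - 973*g^3 + 576*g^2 - 189*g + 27)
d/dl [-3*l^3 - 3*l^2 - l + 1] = -9*l^2 - 6*l - 1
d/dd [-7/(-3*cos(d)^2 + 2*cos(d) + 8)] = 14*(3*cos(d) - 1)*sin(d)/(-3*cos(d)^2 + 2*cos(d) + 8)^2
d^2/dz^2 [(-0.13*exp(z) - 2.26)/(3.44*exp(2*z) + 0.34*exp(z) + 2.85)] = (-1.538368*exp(4*z) - 106.823696*exp(3*z) - 0.282767999999997*exp(2*z) + 88.492874*exp(z) + 1.134015)*exp(z)/(40.707584*exp(6*z) + 12.070272*exp(5*z) + 102.370272*exp(4*z) + 20.039464*exp(3*z) + 84.81258*exp(2*z) + 8.28495*exp(z) + 23.149125)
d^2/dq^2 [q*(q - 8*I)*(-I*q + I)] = -6*I*q - 16 + 2*I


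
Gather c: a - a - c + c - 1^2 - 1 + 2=0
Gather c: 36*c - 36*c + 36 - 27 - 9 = 0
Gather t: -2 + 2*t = 2*t - 2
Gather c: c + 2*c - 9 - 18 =3*c - 27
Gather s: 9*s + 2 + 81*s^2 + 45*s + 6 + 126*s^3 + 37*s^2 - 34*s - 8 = 126*s^3 + 118*s^2 + 20*s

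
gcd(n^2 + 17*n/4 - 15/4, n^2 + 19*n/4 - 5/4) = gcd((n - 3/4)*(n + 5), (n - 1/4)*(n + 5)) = n + 5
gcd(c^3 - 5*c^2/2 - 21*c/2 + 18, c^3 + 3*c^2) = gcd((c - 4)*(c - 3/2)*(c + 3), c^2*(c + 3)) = c + 3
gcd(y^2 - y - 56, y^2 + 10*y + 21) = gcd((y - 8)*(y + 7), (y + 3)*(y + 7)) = y + 7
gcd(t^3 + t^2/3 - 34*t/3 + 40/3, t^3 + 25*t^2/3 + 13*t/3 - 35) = t - 5/3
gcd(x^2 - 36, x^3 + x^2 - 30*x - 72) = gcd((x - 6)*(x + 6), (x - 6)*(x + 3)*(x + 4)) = x - 6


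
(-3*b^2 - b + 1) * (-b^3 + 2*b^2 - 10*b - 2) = 3*b^5 - 5*b^4 + 27*b^3 + 18*b^2 - 8*b - 2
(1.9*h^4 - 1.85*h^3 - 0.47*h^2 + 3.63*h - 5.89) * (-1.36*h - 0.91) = -2.584*h^5 + 0.787000000000001*h^4 + 2.3227*h^3 - 4.5091*h^2 + 4.7071*h + 5.3599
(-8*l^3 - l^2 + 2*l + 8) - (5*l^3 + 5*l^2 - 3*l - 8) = -13*l^3 - 6*l^2 + 5*l + 16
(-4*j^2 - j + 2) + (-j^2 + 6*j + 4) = -5*j^2 + 5*j + 6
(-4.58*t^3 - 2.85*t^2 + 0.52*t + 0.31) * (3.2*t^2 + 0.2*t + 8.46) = -14.656*t^5 - 10.036*t^4 - 37.6528*t^3 - 23.015*t^2 + 4.4612*t + 2.6226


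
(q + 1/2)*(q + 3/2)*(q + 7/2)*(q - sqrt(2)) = q^4 - sqrt(2)*q^3 + 11*q^3/2 - 11*sqrt(2)*q^2/2 + 31*q^2/4 - 31*sqrt(2)*q/4 + 21*q/8 - 21*sqrt(2)/8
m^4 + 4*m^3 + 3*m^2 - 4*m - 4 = (m - 1)*(m + 1)*(m + 2)^2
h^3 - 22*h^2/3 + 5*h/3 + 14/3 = (h - 7)*(h - 1)*(h + 2/3)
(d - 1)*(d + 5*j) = d^2 + 5*d*j - d - 5*j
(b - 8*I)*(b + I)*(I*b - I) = I*b^3 + 7*b^2 - I*b^2 - 7*b + 8*I*b - 8*I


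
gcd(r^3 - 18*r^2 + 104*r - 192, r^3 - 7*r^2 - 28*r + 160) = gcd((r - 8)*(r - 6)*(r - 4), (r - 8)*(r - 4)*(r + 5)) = r^2 - 12*r + 32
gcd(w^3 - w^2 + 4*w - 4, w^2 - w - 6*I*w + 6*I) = w - 1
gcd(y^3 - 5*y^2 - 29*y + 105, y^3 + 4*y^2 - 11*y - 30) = y^2 + 2*y - 15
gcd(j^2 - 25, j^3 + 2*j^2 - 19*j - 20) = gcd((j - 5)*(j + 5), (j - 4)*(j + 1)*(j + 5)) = j + 5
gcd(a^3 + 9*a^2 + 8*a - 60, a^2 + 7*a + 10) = a + 5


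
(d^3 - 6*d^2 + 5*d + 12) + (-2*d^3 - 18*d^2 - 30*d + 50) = -d^3 - 24*d^2 - 25*d + 62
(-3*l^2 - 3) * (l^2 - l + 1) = -3*l^4 + 3*l^3 - 6*l^2 + 3*l - 3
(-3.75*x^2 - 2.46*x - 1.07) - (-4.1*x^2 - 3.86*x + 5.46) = 0.35*x^2 + 1.4*x - 6.53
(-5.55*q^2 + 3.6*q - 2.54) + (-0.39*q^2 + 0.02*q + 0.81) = -5.94*q^2 + 3.62*q - 1.73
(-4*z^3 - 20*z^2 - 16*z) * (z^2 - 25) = -4*z^5 - 20*z^4 + 84*z^3 + 500*z^2 + 400*z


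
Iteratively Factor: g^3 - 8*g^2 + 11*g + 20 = (g + 1)*(g^2 - 9*g + 20) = (g - 5)*(g + 1)*(g - 4)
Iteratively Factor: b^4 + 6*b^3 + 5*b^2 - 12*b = (b + 4)*(b^3 + 2*b^2 - 3*b) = (b + 3)*(b + 4)*(b^2 - b) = (b - 1)*(b + 3)*(b + 4)*(b)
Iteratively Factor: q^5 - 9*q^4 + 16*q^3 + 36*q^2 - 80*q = (q - 5)*(q^4 - 4*q^3 - 4*q^2 + 16*q) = (q - 5)*(q - 4)*(q^3 - 4*q) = (q - 5)*(q - 4)*(q + 2)*(q^2 - 2*q) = (q - 5)*(q - 4)*(q - 2)*(q + 2)*(q)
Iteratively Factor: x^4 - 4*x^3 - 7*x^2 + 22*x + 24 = (x - 4)*(x^3 - 7*x - 6) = (x - 4)*(x + 1)*(x^2 - x - 6) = (x - 4)*(x + 1)*(x + 2)*(x - 3)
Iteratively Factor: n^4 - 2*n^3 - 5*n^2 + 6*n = (n - 3)*(n^3 + n^2 - 2*n) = (n - 3)*(n - 1)*(n^2 + 2*n) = n*(n - 3)*(n - 1)*(n + 2)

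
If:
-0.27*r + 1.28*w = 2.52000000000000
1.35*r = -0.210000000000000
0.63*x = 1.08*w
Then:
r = -0.16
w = 1.94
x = 3.32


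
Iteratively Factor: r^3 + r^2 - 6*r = (r + 3)*(r^2 - 2*r) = (r - 2)*(r + 3)*(r)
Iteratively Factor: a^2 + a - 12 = (a + 4)*(a - 3)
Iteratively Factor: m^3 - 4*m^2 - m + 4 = (m - 1)*(m^2 - 3*m - 4) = (m - 4)*(m - 1)*(m + 1)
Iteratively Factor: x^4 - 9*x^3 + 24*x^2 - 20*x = (x)*(x^3 - 9*x^2 + 24*x - 20) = x*(x - 2)*(x^2 - 7*x + 10) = x*(x - 2)^2*(x - 5)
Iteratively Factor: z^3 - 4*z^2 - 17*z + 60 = (z - 5)*(z^2 + z - 12) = (z - 5)*(z + 4)*(z - 3)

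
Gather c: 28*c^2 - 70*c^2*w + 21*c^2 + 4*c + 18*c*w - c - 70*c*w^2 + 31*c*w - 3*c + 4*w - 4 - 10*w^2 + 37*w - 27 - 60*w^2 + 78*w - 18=c^2*(49 - 70*w) + c*(-70*w^2 + 49*w) - 70*w^2 + 119*w - 49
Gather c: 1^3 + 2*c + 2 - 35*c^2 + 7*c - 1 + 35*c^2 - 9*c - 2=0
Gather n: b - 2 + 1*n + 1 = b + n - 1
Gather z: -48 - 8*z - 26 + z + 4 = -7*z - 70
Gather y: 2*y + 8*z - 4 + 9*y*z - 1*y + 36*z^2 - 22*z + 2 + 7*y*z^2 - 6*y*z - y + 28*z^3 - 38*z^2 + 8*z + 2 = y*(7*z^2 + 3*z) + 28*z^3 - 2*z^2 - 6*z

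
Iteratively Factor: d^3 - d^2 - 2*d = (d - 2)*(d^2 + d) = (d - 2)*(d + 1)*(d)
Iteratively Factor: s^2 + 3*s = (s + 3)*(s)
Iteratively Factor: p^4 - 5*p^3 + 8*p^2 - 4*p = (p - 2)*(p^3 - 3*p^2 + 2*p) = (p - 2)*(p - 1)*(p^2 - 2*p) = (p - 2)^2*(p - 1)*(p)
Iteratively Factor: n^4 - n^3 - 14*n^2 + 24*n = (n - 2)*(n^3 + n^2 - 12*n) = (n - 3)*(n - 2)*(n^2 + 4*n) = n*(n - 3)*(n - 2)*(n + 4)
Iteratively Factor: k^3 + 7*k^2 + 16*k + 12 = (k + 2)*(k^2 + 5*k + 6) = (k + 2)*(k + 3)*(k + 2)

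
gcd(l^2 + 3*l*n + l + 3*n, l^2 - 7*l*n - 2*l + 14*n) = 1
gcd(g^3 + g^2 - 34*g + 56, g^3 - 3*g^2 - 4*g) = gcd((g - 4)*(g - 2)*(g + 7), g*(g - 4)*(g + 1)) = g - 4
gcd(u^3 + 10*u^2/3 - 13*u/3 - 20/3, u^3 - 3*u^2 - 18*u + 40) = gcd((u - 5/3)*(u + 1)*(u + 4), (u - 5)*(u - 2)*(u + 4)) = u + 4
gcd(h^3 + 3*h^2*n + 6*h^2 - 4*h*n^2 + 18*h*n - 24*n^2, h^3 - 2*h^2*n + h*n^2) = h - n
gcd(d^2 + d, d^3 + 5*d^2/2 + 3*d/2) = d^2 + d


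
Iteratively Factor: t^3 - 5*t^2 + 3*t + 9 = (t + 1)*(t^2 - 6*t + 9) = (t - 3)*(t + 1)*(t - 3)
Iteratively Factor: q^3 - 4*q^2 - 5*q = (q)*(q^2 - 4*q - 5) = q*(q + 1)*(q - 5)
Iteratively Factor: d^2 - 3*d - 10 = (d - 5)*(d + 2)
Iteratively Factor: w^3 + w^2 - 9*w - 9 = (w + 1)*(w^2 - 9) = (w + 1)*(w + 3)*(w - 3)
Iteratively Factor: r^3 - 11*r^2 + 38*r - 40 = (r - 2)*(r^2 - 9*r + 20) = (r - 5)*(r - 2)*(r - 4)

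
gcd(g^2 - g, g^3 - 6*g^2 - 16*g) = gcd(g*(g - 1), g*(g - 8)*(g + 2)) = g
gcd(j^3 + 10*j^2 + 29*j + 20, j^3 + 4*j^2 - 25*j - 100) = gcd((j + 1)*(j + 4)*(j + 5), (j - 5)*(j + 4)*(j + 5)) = j^2 + 9*j + 20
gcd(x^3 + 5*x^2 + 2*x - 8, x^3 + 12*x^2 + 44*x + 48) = x^2 + 6*x + 8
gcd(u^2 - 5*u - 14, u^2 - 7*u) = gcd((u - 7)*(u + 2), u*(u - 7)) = u - 7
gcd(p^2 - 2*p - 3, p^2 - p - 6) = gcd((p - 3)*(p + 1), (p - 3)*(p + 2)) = p - 3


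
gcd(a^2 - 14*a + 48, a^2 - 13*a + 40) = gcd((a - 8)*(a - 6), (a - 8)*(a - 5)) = a - 8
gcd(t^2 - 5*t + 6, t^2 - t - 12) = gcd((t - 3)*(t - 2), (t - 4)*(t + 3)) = 1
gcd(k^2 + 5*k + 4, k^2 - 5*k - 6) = k + 1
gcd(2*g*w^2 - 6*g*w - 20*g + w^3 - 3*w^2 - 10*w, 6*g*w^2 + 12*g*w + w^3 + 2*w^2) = w + 2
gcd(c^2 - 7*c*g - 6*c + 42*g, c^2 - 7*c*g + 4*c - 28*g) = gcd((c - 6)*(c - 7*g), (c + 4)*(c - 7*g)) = c - 7*g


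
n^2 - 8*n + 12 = (n - 6)*(n - 2)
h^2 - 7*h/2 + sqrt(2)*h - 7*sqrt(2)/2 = (h - 7/2)*(h + sqrt(2))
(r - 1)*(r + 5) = r^2 + 4*r - 5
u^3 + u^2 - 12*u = u*(u - 3)*(u + 4)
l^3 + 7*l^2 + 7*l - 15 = (l - 1)*(l + 3)*(l + 5)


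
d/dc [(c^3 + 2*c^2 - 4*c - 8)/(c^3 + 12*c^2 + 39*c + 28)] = 2*(5*c^4 + 43*c^3 + 117*c^2 + 152*c + 100)/(c^6 + 24*c^5 + 222*c^4 + 992*c^3 + 2193*c^2 + 2184*c + 784)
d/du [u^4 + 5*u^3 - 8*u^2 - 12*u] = 4*u^3 + 15*u^2 - 16*u - 12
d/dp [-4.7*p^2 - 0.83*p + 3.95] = -9.4*p - 0.83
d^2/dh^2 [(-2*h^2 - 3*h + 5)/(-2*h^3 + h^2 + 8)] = 2*(8*h^6 + 36*h^5 - 138*h^4 + 307*h^3 + 225*h^2 - 312*h + 168)/(8*h^9 - 12*h^8 + 6*h^7 - 97*h^6 + 96*h^5 - 24*h^4 + 384*h^3 - 192*h^2 - 512)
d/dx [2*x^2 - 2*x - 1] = 4*x - 2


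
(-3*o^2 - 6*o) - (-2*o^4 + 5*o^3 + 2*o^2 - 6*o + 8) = 2*o^4 - 5*o^3 - 5*o^2 - 8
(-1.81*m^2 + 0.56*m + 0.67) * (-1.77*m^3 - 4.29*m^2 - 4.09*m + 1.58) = 3.2037*m^5 + 6.7737*m^4 + 3.8146*m^3 - 8.0245*m^2 - 1.8555*m + 1.0586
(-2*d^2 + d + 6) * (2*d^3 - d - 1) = -4*d^5 + 2*d^4 + 14*d^3 + d^2 - 7*d - 6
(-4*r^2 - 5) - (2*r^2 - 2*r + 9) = -6*r^2 + 2*r - 14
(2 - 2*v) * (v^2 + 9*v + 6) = -2*v^3 - 16*v^2 + 6*v + 12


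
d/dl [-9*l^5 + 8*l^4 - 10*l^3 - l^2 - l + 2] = -45*l^4 + 32*l^3 - 30*l^2 - 2*l - 1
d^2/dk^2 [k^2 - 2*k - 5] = 2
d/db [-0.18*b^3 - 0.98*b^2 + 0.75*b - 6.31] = -0.54*b^2 - 1.96*b + 0.75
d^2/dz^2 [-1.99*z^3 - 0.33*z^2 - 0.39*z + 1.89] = -11.94*z - 0.66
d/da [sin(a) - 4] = cos(a)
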